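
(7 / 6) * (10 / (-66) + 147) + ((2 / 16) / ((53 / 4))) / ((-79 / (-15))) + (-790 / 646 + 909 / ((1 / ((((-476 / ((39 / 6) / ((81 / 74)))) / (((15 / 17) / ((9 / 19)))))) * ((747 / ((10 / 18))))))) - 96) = -169357955739632343389 / 3219999160950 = -52595652.13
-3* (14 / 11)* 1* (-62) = 2604 / 11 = 236.73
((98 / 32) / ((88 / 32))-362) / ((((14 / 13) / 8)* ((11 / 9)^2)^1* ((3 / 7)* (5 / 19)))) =-105897051 / 6655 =-15912.40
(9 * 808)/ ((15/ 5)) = 2424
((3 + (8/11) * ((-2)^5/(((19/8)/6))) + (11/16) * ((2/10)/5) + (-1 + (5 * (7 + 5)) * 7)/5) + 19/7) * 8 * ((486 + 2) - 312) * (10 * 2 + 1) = 431842872/475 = 909142.89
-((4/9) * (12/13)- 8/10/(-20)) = -439/975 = -0.45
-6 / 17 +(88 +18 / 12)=3031 / 34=89.15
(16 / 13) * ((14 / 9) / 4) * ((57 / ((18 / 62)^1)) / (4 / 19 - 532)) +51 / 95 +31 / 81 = 0.74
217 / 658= 0.33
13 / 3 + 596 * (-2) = -1187.67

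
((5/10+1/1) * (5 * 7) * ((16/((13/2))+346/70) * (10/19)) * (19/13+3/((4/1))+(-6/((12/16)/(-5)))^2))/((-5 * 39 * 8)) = -14773065/70304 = -210.13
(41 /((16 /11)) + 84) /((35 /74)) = 237.20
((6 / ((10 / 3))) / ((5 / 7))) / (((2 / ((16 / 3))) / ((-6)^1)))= -1008 / 25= -40.32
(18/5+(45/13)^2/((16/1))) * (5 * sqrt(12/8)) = 58797 * sqrt(6)/5408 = 26.63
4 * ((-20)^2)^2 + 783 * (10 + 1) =648613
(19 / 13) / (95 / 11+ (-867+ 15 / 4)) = -836 / 488839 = -0.00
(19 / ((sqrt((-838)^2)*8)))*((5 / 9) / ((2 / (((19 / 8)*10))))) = 0.02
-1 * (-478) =478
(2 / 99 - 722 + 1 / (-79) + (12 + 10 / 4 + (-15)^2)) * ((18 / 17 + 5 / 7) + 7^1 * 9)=-29086704538 / 930699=-31252.54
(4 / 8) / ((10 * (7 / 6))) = 3 / 70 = 0.04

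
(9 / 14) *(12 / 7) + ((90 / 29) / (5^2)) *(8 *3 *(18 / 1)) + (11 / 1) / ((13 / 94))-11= 11385657 / 92365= 123.27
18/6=3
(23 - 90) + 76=9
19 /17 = 1.12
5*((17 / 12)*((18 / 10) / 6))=17 / 8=2.12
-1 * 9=-9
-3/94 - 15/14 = -363/329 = -1.10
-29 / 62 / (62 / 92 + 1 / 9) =-6003 / 10075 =-0.60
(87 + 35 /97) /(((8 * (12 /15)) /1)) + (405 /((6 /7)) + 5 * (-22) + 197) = 889529 /1552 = 573.15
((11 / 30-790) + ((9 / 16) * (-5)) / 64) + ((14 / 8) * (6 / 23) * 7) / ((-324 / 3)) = -836962927 / 1059840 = -789.71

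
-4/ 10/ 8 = -1/ 20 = -0.05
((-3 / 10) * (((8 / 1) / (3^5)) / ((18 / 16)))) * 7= -224 / 3645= -0.06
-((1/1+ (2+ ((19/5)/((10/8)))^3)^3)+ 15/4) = -415963848162859579/15258789062500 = -27260.61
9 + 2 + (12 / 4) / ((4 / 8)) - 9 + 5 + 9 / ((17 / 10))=18.29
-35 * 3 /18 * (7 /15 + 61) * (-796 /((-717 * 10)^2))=642173 /115670025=0.01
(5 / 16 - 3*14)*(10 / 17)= -3335 / 136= -24.52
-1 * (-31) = 31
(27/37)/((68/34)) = 27/74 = 0.36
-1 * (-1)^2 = -1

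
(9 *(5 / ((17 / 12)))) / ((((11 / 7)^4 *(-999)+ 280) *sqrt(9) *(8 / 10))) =-540225 / 237219343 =-0.00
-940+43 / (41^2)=-939.97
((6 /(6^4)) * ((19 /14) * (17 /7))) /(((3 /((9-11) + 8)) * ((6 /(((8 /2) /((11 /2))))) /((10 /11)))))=1615 /480249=0.00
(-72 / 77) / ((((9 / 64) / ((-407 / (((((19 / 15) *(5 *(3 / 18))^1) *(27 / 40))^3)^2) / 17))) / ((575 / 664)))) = 356935270400000000 / 338746009478373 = 1053.70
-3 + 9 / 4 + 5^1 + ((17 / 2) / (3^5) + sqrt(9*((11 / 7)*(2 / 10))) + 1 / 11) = 3*sqrt(385) / 35 + 46787 / 10692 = 6.06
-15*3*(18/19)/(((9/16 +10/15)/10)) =-388800/1121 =-346.83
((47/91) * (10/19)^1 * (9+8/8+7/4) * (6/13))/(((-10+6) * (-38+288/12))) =33135/1258712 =0.03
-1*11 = -11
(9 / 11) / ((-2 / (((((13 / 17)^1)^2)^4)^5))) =-3250697832760783013369287898772061408898858409 / 363395492389171132062343618249694848637488001990422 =-0.00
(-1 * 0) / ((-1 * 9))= 0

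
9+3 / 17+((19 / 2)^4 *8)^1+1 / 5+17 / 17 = 11079049 / 170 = 65170.88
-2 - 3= -5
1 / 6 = 0.17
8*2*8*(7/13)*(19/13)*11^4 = 249248384/169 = 1474842.51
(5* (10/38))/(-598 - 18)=-25/11704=-0.00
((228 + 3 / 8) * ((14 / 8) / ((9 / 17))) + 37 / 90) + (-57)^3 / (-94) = 184458839 / 67680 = 2725.46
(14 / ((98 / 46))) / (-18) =-23 / 63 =-0.37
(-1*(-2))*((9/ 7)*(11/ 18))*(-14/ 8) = -11/ 4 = -2.75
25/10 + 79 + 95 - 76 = 100.50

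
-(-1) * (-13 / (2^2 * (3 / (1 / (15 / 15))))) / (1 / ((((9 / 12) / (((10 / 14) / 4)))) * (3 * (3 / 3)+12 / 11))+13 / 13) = -819 / 800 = -1.02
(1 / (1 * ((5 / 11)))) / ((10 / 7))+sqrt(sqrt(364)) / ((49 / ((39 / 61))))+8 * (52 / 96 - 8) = -8719 / 150+39 * sqrt(2) * 91^(1 / 4) / 2989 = -58.07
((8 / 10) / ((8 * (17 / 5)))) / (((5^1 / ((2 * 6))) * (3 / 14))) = 28 / 85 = 0.33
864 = 864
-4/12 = -1/3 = -0.33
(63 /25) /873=7 /2425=0.00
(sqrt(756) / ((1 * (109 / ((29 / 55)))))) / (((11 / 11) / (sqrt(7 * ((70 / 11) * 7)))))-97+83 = -14+8526 * sqrt(330) / 65945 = -11.65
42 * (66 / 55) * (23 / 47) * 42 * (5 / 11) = 243432 / 517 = 470.85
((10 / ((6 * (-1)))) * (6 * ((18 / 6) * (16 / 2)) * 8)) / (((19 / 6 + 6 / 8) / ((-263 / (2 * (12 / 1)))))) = 252480 / 47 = 5371.91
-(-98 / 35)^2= -196 / 25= -7.84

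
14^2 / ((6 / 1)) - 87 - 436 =-1471 / 3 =-490.33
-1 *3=-3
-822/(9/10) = -2740/3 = -913.33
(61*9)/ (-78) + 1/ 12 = -6.96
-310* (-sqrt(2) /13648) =0.03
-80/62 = -40/31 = -1.29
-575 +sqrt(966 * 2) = -531.05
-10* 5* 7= -350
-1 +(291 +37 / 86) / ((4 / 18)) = 225395 / 172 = 1310.44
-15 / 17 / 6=-5 / 34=-0.15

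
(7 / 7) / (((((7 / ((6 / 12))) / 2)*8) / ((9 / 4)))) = 9 / 224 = 0.04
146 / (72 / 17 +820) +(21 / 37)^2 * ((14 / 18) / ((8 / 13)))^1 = 22415593 / 38364856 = 0.58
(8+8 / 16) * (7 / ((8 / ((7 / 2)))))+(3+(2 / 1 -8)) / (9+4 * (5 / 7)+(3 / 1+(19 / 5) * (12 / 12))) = 540589 / 20896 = 25.87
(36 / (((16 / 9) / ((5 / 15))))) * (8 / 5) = 54 / 5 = 10.80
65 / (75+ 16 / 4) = 65 / 79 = 0.82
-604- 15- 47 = -666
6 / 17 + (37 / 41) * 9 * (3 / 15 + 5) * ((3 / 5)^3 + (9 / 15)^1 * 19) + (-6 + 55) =235213447 / 435625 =539.94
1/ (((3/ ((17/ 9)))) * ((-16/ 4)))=-17/ 108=-0.16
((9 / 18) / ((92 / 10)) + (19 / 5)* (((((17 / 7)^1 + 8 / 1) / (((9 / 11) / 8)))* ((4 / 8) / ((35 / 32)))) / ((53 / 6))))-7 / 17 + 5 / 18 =18253195139 / 913884300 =19.97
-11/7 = -1.57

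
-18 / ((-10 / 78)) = 702 / 5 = 140.40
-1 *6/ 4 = -3/ 2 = -1.50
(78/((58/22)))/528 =13/232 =0.06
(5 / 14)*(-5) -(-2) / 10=-111 / 70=-1.59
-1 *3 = -3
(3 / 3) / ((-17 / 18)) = -18 / 17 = -1.06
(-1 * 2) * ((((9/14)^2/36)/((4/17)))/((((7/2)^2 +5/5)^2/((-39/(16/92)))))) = 137241/1101128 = 0.12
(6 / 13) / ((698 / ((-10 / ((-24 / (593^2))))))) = 1758245 / 18148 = 96.88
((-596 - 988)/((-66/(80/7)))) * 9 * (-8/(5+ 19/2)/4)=-69120/203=-340.49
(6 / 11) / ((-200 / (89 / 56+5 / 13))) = -4311 / 800800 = -0.01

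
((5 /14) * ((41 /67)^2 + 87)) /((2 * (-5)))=-14008 /4489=-3.12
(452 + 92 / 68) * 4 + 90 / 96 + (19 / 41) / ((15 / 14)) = 303576697 / 167280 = 1814.78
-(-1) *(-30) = -30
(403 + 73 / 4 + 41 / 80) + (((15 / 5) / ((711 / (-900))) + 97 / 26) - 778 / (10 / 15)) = -61234193 / 82160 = -745.30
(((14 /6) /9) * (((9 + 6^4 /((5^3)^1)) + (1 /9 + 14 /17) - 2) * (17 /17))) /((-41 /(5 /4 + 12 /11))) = -126188699 /465770250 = -0.27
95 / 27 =3.52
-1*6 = -6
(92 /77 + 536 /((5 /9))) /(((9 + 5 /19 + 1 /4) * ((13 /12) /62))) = 7009721984 /1206205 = 5811.39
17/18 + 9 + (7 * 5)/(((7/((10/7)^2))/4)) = 44771/882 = 50.76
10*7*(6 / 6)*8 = 560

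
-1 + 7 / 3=4 / 3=1.33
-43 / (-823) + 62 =51069 / 823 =62.05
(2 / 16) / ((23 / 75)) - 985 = -181165 / 184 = -984.59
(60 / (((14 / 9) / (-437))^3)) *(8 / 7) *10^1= -36502540342200 / 2401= -15203057202.08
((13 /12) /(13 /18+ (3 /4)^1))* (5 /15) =13 /53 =0.25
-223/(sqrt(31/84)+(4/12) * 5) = -93660/607+1338 * sqrt(651)/607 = -98.06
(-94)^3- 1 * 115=-830699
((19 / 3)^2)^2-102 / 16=1038437 / 648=1602.53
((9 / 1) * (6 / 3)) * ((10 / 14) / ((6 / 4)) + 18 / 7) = 384 / 7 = 54.86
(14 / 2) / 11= 7 / 11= 0.64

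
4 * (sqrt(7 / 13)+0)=4 * sqrt(91) / 13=2.94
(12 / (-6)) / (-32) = 1 / 16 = 0.06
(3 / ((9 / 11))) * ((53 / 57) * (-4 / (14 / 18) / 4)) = -4.38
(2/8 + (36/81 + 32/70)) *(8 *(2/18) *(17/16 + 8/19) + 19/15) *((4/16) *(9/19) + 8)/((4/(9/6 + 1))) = 3957975407/261999360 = 15.11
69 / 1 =69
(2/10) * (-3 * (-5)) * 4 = 12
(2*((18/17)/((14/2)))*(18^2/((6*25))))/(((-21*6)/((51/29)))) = -324/35525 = -0.01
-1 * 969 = -969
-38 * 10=-380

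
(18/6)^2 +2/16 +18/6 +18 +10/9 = 2249/72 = 31.24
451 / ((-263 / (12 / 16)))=-1353 / 1052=-1.29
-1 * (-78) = 78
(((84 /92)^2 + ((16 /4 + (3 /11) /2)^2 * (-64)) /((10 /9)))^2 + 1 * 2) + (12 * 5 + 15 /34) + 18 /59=199235113774184618299 /205472176862150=969645.22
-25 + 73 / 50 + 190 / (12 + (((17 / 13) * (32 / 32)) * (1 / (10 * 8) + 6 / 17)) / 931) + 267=21520136603 / 82995550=259.29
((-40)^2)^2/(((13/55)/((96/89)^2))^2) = 657733976064000000/10603438729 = 62030251.97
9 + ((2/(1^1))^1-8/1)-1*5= -2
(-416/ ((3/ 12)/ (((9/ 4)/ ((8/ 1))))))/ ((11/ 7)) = -3276/ 11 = -297.82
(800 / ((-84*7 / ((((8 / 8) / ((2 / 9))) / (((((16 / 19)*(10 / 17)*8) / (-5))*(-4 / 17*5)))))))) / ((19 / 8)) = -4335 / 1568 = -2.76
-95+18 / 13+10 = -1087 / 13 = -83.62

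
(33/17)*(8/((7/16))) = 4224/119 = 35.50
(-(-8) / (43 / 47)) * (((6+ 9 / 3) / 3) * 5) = 5640 / 43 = 131.16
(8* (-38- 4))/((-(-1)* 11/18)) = -6048/11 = -549.82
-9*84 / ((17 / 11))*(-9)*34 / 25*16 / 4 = 23950.08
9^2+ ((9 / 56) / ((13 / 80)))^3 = 61768251 / 753571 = 81.97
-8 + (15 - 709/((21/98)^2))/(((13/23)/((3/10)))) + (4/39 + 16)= -3189907/390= -8179.25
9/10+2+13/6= 76/15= 5.07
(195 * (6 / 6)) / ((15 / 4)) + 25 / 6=337 / 6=56.17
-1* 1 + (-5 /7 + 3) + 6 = 51 /7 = 7.29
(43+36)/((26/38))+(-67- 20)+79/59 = 22857/767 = 29.80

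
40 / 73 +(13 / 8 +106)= 63173 / 584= 108.17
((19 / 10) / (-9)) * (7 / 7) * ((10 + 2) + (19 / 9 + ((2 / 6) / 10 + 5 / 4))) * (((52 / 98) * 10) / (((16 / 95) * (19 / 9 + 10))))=-13004303 / 1538208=-8.45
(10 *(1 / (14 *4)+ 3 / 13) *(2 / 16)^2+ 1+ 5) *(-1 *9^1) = -1266129 / 23296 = -54.35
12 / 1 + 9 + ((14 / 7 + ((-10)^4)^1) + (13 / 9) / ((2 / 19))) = 180661 / 18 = 10036.72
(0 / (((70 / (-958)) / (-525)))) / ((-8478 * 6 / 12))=0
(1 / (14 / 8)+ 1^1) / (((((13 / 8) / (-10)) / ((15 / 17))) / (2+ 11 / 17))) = -594000 / 26299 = -22.59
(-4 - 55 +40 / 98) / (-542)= 2871 / 26558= 0.11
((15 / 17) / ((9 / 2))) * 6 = 20 / 17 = 1.18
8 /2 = 4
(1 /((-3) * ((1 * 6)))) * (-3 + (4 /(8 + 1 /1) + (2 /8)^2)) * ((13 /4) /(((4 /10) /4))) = 23335 /5184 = 4.50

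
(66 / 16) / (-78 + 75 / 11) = -121 / 2088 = -0.06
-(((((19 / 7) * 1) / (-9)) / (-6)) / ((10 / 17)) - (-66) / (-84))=0.70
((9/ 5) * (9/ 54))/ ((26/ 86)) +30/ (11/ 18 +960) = 2300739/ 2247830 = 1.02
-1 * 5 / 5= -1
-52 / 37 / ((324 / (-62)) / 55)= 44330 / 2997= 14.79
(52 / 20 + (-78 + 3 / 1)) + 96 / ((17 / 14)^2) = -10538 / 1445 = -7.29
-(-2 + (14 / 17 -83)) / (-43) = -1431 / 731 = -1.96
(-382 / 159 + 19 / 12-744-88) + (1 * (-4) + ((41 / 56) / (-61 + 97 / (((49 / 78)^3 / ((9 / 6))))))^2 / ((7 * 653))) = -21285916041778080865103911 / 25436697066380290590912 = -836.82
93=93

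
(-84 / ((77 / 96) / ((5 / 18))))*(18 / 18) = -29.09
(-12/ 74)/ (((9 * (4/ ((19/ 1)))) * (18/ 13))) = -247/ 3996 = -0.06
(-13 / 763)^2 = 169 / 582169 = 0.00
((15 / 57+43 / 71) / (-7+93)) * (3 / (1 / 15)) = 0.45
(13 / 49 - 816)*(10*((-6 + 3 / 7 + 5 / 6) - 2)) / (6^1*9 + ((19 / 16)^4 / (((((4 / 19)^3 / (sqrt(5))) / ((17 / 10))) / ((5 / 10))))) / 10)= 143279400205384270479360000 / 61560811261538847401633 - 144193431577145027801907200*sqrt(5) / 184682433784616542204899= 581.60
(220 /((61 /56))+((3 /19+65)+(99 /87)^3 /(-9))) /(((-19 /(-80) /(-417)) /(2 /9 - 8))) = 5873929180924000 /1611210507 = 3645662.16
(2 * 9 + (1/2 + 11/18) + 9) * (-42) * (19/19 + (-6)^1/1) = 17710/3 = 5903.33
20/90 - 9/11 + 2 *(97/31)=17377/3069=5.66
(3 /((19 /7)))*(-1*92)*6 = -11592 /19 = -610.11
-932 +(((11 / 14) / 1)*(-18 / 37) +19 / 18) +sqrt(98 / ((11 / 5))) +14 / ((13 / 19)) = -55203893 / 60606 +7*sqrt(110) / 11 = -904.19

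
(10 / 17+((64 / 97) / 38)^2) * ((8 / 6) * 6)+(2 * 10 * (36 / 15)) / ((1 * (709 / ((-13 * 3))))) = 84661711680 / 40939810397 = 2.07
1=1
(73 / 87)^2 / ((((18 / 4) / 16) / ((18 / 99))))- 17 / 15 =-2540929 / 3746655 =-0.68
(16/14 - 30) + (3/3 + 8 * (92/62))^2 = 920285/6727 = 136.80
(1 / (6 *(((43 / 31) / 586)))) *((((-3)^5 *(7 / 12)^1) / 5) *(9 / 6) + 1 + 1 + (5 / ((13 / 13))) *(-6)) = -25623143 / 5160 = -4965.73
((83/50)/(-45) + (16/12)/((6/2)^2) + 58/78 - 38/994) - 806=-35115456289/43611750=-805.18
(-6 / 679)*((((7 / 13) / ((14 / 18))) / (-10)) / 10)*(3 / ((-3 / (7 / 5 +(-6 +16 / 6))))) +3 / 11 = 6623121 / 24274250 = 0.27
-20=-20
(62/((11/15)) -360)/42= -505/77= -6.56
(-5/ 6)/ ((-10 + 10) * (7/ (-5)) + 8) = -5/ 48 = -0.10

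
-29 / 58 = -1 / 2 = -0.50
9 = 9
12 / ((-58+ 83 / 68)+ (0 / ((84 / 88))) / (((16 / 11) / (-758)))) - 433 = -557543 / 1287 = -433.21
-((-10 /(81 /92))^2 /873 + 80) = -459066640 /5727753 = -80.15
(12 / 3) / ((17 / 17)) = 4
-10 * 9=-90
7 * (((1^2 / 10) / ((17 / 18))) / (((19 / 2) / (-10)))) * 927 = -233604 / 323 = -723.23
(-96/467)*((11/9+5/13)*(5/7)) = -30080/127491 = -0.24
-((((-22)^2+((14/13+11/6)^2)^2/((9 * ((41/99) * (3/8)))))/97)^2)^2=-8614580371359871424646845367120555653719140625/9286692765801423191513479700365515493594896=-927.63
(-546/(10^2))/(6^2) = -0.15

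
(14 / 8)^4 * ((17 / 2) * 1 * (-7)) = -285719 / 512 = -558.04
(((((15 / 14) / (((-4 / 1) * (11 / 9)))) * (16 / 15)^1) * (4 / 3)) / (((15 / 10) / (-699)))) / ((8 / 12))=217.87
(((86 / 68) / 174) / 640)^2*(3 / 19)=1849 / 90792217804800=0.00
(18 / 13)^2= 324 / 169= 1.92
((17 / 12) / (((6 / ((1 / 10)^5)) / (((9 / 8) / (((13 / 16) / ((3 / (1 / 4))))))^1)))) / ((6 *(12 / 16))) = 17 / 1950000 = 0.00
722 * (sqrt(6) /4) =442.13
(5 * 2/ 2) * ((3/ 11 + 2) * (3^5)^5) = 105911076180375/ 11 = 9628279652761.36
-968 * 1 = -968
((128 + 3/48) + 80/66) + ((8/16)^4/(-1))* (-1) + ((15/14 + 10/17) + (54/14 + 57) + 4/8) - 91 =101.35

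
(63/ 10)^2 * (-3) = -11907/ 100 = -119.07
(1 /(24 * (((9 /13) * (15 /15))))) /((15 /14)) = 91 /1620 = 0.06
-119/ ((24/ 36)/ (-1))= 357/ 2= 178.50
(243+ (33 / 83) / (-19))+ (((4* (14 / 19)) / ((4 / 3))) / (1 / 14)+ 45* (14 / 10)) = 336.93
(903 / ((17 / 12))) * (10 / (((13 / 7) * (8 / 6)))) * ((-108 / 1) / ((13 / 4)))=-245760480 / 2873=-85541.41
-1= -1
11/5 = 2.20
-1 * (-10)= 10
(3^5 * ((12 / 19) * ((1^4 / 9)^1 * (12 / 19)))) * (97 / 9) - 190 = -26686 / 361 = -73.92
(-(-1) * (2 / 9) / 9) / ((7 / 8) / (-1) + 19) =16 / 11745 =0.00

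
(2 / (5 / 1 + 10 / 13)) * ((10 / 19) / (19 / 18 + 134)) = 24 / 17765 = 0.00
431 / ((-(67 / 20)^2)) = -172400 / 4489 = -38.40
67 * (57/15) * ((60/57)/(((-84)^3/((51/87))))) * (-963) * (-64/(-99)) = 487492/2954259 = 0.17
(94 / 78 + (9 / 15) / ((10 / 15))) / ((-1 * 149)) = -821 / 58110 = -0.01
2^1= 2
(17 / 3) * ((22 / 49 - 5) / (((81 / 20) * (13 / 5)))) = -379100 / 154791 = -2.45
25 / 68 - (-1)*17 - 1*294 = -18811 / 68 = -276.63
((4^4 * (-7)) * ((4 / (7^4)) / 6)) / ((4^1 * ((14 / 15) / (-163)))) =52160 / 2401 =21.72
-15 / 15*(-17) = 17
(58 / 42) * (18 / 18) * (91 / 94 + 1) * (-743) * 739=-2945798105 / 1974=-1492298.94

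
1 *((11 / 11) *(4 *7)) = 28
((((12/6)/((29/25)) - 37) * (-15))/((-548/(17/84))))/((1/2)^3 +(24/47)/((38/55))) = -0.23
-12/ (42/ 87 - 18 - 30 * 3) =174/ 1559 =0.11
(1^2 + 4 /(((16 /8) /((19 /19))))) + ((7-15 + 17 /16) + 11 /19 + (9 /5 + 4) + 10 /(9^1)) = 48599 /13680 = 3.55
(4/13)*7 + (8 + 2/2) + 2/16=1173/104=11.28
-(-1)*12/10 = 1.20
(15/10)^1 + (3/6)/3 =5/3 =1.67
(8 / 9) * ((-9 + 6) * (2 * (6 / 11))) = -32 / 11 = -2.91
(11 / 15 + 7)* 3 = 116 / 5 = 23.20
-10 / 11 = -0.91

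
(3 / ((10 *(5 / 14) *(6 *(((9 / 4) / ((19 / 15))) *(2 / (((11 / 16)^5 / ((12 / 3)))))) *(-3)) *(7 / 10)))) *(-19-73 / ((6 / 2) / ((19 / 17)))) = 1802321741 / 54145843200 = 0.03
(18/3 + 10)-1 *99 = -83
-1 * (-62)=62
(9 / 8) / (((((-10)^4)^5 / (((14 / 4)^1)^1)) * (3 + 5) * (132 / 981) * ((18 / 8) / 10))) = 2289 / 14080000000000000000000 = 0.00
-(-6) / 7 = 6 / 7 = 0.86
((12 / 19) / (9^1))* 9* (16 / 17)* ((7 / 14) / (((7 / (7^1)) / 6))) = 576 / 323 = 1.78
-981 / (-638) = 981 / 638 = 1.54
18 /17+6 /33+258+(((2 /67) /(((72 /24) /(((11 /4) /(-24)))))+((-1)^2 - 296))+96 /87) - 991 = -53663509189 /52321104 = -1025.66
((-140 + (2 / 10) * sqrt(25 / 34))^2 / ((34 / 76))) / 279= 12661619 / 80631 - 5320 * sqrt(34) / 80631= 156.65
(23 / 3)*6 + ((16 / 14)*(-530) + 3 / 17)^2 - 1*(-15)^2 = 5189964662 / 14161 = 366497.05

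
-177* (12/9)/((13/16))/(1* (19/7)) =-26432/247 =-107.01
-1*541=-541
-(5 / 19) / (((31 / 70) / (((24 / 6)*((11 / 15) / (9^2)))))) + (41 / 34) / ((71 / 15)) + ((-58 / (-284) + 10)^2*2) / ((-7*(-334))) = 0.32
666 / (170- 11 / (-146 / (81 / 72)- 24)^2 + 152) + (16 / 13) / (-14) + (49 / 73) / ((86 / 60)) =431418268765882 / 176181430770709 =2.45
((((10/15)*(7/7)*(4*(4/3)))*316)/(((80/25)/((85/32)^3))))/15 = 438.69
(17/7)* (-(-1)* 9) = 21.86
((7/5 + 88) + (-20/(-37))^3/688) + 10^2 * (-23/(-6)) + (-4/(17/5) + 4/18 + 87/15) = 795757188992/1666230435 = 477.58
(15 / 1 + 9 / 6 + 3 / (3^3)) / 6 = 2.77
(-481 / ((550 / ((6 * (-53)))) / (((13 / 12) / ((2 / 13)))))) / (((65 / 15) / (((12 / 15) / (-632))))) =-0.57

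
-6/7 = -0.86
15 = 15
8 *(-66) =-528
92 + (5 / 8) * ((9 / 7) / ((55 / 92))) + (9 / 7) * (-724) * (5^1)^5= -63994375 / 22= -2908835.23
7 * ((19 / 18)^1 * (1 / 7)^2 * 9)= 19 / 14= 1.36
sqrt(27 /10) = 3*sqrt(30) /10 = 1.64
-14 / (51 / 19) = -266 / 51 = -5.22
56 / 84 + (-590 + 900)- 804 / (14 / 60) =-65836 / 21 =-3135.05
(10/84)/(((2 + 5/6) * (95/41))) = 41/2261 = 0.02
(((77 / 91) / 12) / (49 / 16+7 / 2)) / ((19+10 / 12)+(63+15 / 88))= 3872 / 29911245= 0.00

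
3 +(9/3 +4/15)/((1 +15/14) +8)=7031/2115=3.32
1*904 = 904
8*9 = 72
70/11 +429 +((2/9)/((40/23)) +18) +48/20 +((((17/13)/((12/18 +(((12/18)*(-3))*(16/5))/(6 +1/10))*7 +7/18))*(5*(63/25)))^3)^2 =8930537276432789561858643905560901/63935492842009037300095687500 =139680.43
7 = 7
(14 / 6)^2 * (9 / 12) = 49 / 12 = 4.08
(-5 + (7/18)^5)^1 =-9431033/1889568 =-4.99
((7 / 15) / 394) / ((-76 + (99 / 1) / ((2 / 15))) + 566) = 7 / 7284075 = 0.00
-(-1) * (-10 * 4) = -40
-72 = -72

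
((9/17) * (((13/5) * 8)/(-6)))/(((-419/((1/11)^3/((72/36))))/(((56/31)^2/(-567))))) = -11648/1229980301055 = -0.00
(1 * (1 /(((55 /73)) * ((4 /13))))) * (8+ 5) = 12337 /220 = 56.08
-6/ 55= -0.11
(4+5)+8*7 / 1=65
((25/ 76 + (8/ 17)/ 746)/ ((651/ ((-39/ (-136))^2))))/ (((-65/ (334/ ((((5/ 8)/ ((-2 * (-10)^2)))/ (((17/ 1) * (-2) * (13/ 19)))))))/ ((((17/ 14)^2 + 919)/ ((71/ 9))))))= -21835571830417917/ 117513572784524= -185.81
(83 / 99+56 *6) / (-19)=-33347 / 1881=-17.73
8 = 8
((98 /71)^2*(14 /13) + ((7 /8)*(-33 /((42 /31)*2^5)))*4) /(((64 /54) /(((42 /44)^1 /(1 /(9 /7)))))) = -0.63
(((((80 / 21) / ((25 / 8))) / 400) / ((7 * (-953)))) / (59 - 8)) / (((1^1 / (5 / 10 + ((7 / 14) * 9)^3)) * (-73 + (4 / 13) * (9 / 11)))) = 0.00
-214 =-214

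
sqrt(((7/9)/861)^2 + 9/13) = sqrt(143377702)/14391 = 0.83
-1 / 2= -0.50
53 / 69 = 0.77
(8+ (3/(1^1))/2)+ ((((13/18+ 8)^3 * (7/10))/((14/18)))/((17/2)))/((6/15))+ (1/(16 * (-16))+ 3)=66323311/352512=188.14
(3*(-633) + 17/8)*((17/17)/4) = -15175/32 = -474.22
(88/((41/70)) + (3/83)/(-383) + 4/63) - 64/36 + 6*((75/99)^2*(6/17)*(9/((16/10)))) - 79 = 76.37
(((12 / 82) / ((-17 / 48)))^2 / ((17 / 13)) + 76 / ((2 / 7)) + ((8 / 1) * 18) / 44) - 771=-45568196815 / 90846283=-501.60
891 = 891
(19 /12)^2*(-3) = -7.52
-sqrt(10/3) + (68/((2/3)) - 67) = 35 - sqrt(30)/3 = 33.17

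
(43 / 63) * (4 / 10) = 86 / 315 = 0.27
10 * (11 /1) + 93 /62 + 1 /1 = 225 /2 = 112.50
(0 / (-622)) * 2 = 0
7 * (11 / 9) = 77 / 9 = 8.56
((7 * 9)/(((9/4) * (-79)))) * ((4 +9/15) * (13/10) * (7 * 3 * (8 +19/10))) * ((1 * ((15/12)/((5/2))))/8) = -27.54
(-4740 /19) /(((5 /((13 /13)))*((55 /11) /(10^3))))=-189600 /19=-9978.95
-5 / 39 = -0.13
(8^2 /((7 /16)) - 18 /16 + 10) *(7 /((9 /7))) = 60823 /72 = 844.76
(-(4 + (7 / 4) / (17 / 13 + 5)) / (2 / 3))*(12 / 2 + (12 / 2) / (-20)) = -36.57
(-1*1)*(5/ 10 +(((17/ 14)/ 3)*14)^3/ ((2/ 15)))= -12287/ 9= -1365.22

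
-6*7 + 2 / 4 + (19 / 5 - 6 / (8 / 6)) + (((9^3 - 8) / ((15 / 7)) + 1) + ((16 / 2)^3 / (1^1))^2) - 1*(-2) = 3936619 / 15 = 262441.27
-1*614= -614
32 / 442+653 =144329 / 221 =653.07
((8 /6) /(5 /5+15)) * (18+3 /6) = 37 /24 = 1.54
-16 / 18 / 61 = -8 / 549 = -0.01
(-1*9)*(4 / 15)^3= -64 / 375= -0.17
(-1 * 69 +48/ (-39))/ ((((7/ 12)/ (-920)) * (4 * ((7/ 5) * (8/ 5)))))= 7874625/ 637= 12362.05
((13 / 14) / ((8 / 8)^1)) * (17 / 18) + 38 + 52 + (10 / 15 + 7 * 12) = 44237 / 252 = 175.54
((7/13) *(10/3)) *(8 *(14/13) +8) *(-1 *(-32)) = 161280/169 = 954.32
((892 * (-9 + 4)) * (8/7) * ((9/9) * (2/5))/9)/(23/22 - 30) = 313984/40131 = 7.82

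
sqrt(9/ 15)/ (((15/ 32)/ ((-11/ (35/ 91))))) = -4576 * sqrt(15)/ 375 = -47.26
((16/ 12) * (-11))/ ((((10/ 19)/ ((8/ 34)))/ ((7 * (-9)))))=35112/ 85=413.08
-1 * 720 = -720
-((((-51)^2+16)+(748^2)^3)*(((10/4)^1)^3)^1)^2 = -479335065119781245089486192829058765625/64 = -7489610392496581954523222000000000000.00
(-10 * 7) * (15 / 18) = -175 / 3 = -58.33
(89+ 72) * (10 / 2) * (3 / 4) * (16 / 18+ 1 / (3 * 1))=8855 / 12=737.92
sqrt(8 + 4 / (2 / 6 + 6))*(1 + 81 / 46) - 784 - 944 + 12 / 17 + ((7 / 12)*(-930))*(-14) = 127*sqrt(779) / 437 + 99751 / 17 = 5875.82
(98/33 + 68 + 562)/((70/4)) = 5968/165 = 36.17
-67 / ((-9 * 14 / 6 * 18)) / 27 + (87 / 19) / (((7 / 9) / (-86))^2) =75990403207 / 1357398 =55982.40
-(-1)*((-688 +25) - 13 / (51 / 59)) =-34580 / 51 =-678.04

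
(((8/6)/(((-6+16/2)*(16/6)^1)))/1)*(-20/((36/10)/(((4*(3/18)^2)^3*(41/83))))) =-1025/1089126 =-0.00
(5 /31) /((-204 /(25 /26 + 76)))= -3335 /54808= -0.06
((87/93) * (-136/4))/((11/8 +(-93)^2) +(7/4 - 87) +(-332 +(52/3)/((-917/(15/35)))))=-50633072/13106397589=-0.00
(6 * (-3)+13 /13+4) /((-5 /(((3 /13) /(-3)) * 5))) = -1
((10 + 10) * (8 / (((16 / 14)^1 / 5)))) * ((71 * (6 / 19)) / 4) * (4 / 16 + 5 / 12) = 2615.79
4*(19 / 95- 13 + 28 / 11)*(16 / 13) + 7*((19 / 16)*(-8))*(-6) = 249189 / 715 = 348.52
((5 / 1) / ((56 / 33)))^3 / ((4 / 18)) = 40429125 / 351232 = 115.11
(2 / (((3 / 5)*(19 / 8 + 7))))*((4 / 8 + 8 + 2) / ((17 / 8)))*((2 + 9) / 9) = 4928 / 2295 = 2.15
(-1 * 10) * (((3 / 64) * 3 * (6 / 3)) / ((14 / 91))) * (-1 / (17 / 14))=4095 / 272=15.06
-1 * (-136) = 136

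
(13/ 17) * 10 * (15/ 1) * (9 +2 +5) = 31200/ 17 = 1835.29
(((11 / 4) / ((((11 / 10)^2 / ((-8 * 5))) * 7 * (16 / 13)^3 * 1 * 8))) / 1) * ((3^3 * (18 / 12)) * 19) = -670.04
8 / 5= 1.60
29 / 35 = 0.83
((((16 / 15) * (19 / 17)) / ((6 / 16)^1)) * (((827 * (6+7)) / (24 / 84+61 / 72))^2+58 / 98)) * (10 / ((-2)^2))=1749397310169695168 / 2444329377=715696225.98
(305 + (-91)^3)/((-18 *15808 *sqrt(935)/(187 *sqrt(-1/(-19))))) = 376633 *sqrt(17765)/13515840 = 3.71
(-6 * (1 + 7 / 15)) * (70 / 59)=-616 / 59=-10.44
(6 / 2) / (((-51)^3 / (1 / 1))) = -1 / 44217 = -0.00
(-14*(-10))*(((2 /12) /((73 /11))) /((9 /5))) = 3850 /1971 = 1.95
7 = 7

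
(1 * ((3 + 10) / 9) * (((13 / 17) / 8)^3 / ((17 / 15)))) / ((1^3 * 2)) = 142805 / 256576512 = 0.00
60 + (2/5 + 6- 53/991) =328747/4955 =66.35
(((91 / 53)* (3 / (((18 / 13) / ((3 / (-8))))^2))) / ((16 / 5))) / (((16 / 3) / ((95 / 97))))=7305025 / 336920576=0.02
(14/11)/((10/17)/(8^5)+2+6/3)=3899392/12255287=0.32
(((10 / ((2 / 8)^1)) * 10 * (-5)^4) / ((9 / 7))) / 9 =1750000 / 81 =21604.94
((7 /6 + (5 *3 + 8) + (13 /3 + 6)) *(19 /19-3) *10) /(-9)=230 /3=76.67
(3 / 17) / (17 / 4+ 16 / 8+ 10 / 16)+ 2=1894 / 935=2.03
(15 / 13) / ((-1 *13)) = -15 / 169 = -0.09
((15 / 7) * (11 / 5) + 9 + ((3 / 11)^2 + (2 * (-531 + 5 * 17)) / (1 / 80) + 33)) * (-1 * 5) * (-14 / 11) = -604022900 / 1331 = -453811.34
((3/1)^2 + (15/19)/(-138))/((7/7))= 7861/874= 8.99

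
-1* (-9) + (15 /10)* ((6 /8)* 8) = 18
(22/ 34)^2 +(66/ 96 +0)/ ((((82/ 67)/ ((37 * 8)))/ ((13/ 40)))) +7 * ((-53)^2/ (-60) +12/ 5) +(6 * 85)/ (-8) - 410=-4153077181/ 5687520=-730.21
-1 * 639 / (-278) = 639 / 278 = 2.30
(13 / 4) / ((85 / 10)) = 13 / 34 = 0.38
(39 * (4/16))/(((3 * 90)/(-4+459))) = 1183/72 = 16.43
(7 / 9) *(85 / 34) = 35 / 18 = 1.94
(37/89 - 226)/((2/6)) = -60231/89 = -676.75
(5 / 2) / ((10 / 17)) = 17 / 4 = 4.25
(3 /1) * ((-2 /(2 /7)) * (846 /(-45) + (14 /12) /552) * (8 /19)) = 2179051 /13110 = 166.21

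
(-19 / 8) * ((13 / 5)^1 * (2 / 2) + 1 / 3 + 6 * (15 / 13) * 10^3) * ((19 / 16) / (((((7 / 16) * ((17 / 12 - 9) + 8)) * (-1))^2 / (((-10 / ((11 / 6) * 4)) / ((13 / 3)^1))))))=421248809088 / 2277275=184979.33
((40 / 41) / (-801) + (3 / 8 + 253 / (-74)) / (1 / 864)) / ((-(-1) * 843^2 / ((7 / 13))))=-22369854556 / 11225781852129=-0.00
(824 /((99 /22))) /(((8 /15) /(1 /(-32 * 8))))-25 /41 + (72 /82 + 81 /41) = 14213 /15744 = 0.90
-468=-468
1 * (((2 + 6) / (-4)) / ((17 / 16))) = -32 / 17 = -1.88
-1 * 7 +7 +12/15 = 0.80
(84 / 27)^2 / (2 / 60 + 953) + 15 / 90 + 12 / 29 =26443939 / 44773506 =0.59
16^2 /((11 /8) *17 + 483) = 2048 /4051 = 0.51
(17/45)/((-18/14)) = -119/405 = -0.29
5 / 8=0.62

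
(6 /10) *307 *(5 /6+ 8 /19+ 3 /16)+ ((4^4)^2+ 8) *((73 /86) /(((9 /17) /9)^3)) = 3573111560375 /13072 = 273340847.64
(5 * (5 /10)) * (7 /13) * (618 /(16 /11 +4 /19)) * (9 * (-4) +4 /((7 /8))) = -5919925 /377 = -15702.72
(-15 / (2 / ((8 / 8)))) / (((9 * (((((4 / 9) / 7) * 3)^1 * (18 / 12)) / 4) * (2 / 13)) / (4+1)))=-2275 / 6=-379.17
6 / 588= 1 / 98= 0.01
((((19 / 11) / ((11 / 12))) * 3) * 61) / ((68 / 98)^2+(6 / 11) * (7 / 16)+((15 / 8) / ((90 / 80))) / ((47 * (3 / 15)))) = 113002277472 / 294087299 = 384.25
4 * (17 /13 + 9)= 536 /13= 41.23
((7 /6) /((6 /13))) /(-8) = -91 /288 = -0.32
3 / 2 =1.50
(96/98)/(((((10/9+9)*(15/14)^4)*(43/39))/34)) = 60928/26875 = 2.27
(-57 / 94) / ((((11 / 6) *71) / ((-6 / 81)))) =38 / 110121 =0.00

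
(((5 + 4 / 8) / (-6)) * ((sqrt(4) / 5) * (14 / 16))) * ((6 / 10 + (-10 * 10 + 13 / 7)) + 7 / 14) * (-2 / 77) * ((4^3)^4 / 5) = -7122976768 / 2625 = -2713514.96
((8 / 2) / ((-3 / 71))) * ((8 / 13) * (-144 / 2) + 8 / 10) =4118.73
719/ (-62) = -11.60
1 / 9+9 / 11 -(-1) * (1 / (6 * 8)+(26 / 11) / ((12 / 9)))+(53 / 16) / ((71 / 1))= 155735 / 56232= 2.77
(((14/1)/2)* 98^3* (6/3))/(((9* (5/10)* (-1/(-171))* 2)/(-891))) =-223068151152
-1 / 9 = -0.11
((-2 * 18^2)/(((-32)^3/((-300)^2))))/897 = 151875/76544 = 1.98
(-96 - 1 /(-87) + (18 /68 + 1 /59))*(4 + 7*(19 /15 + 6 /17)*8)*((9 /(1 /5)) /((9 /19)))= -3831757177106 /4450311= -861008.85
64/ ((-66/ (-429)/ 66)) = 27456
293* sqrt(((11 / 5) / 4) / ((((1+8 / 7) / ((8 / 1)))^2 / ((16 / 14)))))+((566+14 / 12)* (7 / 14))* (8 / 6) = 1245.36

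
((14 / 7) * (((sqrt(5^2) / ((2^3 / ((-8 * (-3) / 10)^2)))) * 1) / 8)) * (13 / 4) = 117 / 40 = 2.92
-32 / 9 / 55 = -32 / 495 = -0.06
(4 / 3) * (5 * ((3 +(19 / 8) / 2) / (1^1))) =335 / 12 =27.92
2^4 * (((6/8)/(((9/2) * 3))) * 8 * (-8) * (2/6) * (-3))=512/9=56.89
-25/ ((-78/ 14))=175/ 39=4.49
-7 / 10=-0.70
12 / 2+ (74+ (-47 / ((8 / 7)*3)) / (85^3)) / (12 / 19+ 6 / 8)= 23044420249 / 386898750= 59.56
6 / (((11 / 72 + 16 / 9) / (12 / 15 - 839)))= -1810512 / 695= -2605.05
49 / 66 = 0.74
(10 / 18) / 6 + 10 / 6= 95 / 54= 1.76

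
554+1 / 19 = 10527 / 19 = 554.05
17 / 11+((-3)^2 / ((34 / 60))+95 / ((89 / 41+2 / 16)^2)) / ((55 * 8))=688146463 / 424122732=1.62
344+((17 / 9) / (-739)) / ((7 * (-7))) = 112109273 / 325899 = 344.00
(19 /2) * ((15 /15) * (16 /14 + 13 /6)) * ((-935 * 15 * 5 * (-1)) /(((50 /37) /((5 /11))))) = 41529725 /56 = 741602.23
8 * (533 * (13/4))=13858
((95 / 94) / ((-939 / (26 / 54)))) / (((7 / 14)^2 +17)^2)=-9880 / 5673164751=-0.00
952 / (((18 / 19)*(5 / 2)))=18088 / 45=401.96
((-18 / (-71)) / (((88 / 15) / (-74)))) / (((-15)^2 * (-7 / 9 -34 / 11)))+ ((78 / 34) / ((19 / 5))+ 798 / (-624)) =-3066771031 / 4567336280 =-0.67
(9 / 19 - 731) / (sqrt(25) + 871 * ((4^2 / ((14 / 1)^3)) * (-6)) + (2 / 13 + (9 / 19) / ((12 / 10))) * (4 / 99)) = 1225440216 / 42691991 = 28.70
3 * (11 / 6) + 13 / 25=301 / 50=6.02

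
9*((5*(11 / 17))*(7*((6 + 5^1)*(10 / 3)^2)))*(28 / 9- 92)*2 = -677600000 / 153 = -4428758.17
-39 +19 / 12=-37.42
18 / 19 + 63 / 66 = 795 / 418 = 1.90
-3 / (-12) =1 / 4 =0.25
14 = 14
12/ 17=0.71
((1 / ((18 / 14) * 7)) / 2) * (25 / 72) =0.02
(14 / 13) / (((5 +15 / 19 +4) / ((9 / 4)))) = 399 / 1612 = 0.25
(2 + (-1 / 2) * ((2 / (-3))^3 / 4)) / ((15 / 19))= 209 / 81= 2.58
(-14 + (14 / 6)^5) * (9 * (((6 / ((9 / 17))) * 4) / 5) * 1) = 364616 / 81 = 4501.43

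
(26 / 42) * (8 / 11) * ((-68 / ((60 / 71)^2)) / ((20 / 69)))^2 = 50504521638493 / 1039500000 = 48585.40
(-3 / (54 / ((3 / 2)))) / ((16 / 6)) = -1 / 32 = -0.03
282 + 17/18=5093/18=282.94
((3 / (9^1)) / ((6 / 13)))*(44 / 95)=286 / 855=0.33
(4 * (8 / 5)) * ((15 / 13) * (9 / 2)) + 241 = 3565 / 13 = 274.23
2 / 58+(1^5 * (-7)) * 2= -405 / 29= -13.97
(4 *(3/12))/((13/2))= 2/13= 0.15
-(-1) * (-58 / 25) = -58 / 25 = -2.32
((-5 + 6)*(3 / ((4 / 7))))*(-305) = -6405 / 4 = -1601.25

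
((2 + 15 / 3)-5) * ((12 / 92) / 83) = 6 / 1909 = 0.00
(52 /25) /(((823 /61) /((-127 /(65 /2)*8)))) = -495808 /102875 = -4.82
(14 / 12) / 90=7 / 540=0.01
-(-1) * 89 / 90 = 89 / 90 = 0.99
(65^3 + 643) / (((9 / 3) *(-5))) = -91756 / 5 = -18351.20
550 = 550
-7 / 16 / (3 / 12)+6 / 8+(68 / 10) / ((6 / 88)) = 1481 / 15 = 98.73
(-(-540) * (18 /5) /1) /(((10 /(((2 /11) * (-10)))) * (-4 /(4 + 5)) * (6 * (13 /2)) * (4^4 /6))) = 2187 /4576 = 0.48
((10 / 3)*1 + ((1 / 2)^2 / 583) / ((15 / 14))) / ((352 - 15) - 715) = -58307 / 6611220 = -0.01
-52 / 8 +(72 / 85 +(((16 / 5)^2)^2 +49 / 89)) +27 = 239725811 / 1891250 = 126.76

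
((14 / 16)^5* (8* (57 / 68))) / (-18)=-319333 / 1671168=-0.19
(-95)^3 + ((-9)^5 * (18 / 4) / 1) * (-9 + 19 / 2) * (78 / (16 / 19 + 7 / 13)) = -5704100903 / 682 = -8363784.32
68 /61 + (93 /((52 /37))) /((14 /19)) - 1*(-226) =14073831 /44408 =316.92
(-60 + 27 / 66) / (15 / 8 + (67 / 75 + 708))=-393300 / 4691071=-0.08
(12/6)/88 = 1/44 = 0.02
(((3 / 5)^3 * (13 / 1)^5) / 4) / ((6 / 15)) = 10024911 / 200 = 50124.56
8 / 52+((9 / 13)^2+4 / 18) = 1301 / 1521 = 0.86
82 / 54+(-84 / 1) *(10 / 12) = -1849 / 27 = -68.48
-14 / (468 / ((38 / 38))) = -7 / 234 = -0.03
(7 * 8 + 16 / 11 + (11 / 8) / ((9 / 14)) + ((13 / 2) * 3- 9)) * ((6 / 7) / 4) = 27757 / 1848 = 15.02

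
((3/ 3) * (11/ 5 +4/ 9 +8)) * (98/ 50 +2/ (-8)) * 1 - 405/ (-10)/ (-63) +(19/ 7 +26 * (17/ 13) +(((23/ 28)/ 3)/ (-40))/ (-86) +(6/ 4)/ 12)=392974823/ 7224000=54.40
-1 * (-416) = 416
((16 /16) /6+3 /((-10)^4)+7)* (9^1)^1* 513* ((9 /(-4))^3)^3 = -128196994663958139 /2621440000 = -48903272.50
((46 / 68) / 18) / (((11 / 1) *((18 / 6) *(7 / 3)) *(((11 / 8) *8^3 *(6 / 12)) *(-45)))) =-0.00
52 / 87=0.60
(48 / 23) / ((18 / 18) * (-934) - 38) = -4 / 1863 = -0.00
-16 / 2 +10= 2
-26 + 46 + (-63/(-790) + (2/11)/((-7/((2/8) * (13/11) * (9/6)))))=26856517/1338260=20.07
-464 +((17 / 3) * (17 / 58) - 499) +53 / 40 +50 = -3166849 / 3480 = -910.01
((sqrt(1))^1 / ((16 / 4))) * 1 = 0.25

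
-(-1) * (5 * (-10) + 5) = -45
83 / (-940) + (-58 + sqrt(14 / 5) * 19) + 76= 16837 / 940 + 19 * sqrt(70) / 5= 49.70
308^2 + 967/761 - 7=72187144/761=94858.27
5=5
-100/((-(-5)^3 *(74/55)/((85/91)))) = -1870/3367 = -0.56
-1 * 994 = -994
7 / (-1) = -7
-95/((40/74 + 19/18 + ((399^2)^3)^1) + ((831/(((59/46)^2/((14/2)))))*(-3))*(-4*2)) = -220242870/9354393320896335799897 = -0.00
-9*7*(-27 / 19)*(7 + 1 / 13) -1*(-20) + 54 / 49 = 7923506 / 12103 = 654.67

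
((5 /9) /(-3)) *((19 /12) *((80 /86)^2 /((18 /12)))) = -76000 /449307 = -0.17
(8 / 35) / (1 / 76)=608 / 35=17.37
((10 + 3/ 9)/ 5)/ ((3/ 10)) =62/ 9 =6.89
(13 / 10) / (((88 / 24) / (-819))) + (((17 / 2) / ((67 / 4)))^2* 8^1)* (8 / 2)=-139314029 / 493790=-282.13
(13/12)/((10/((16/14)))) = 0.12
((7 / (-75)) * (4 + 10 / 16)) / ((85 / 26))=-3367 / 25500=-0.13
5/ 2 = 2.50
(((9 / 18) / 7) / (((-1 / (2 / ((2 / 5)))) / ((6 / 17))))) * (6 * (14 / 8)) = -45 / 34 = -1.32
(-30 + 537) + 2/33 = 16733/33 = 507.06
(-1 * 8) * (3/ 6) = -4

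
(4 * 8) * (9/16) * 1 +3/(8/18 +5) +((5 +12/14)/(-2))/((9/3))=5167/294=17.57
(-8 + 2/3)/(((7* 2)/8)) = -88/21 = -4.19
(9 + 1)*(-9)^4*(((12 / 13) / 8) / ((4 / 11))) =1082565 / 52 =20818.56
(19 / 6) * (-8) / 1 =-76 / 3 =-25.33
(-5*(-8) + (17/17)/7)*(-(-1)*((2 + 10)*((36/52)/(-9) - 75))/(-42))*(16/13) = 8776192/8281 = 1059.80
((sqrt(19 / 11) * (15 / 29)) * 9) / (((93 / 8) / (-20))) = -7200 * sqrt(209) / 9889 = -10.53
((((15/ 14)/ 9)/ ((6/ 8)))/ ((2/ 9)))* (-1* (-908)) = 4540/ 7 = 648.57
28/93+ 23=23.30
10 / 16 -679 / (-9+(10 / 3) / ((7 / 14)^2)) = -16231 / 104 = -156.07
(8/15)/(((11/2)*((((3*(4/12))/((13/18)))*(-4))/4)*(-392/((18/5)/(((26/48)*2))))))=8/13475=0.00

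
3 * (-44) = -132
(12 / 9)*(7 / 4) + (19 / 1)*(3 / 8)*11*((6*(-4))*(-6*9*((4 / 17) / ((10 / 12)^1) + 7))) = 188623513 / 255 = 739700.05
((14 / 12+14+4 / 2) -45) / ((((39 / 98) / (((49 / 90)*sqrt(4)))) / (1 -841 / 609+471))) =-566108123 / 15795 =-35840.97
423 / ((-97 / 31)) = -13113 / 97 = -135.19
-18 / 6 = -3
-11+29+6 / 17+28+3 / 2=1627 / 34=47.85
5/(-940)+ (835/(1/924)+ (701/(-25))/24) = 21757394903/28200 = 771538.83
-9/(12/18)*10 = -135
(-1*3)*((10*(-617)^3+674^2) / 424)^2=-4136225837907822987 / 44944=-92030656770821.98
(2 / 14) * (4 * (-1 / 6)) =-2 / 21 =-0.10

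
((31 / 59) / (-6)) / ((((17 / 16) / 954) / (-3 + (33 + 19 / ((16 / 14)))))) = -3677034 / 1003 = -3666.04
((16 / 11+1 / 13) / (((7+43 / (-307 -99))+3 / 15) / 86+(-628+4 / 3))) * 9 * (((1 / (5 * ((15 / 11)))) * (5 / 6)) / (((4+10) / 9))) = -7373511 / 4266173561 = -0.00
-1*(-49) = 49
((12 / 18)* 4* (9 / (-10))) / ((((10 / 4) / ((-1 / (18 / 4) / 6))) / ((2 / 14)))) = 8 / 1575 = 0.01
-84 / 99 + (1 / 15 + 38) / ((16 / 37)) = 76719 / 880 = 87.18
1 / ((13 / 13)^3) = 1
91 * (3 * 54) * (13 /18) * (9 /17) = 95823 /17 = 5636.65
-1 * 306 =-306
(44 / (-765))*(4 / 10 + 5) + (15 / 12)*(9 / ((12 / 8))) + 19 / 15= 21563 / 2550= 8.46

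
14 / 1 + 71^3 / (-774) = -347075 / 774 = -448.42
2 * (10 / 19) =20 / 19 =1.05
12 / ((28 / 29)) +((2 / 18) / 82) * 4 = 32117 / 2583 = 12.43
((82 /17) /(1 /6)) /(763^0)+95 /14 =35.73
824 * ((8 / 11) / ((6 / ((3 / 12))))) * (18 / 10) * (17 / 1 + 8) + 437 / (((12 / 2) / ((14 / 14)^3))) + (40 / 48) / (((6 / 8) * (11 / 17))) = 237241 / 198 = 1198.19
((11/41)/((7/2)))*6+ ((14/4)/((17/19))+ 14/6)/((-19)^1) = 0.13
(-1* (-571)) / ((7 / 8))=4568 / 7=652.57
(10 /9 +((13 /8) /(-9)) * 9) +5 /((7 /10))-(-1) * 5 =5861 /504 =11.63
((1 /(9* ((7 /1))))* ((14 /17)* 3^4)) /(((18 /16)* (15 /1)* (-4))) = -4 /255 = -0.02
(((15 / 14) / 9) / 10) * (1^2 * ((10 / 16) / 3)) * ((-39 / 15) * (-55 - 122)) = 767 / 672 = 1.14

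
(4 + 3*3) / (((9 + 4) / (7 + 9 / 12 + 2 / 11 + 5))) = 569 / 44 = 12.93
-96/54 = -16/9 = -1.78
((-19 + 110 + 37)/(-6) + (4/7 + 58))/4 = 391/42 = 9.31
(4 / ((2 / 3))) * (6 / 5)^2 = 8.64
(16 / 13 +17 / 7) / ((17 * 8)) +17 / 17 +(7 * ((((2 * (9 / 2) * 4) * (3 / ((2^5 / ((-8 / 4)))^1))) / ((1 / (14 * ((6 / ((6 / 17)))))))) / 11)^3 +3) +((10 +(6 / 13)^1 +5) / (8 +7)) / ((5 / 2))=-4489835763451821 / 205905700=-21805300.99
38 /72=19 /36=0.53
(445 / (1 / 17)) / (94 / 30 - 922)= -113475 / 13783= -8.23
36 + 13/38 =1381/38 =36.34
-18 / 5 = -3.60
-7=-7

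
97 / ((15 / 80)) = 517.33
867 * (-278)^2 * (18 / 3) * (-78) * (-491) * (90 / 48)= 28869369996870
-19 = -19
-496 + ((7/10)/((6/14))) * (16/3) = -21928/45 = -487.29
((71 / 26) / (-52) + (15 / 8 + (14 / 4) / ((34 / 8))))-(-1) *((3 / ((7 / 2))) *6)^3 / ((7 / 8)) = 1090593906 / 6898073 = 158.10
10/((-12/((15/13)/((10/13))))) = -5/4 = -1.25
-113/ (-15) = 113/ 15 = 7.53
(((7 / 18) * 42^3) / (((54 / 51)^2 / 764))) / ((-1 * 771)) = -530131196 / 20817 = -25466.26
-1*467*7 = -3269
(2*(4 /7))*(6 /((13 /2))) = 96 /91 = 1.05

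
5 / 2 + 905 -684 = 447 / 2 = 223.50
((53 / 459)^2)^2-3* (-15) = 45.00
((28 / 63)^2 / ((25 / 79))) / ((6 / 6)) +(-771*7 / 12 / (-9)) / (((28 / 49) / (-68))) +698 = -42509369 / 8100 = -5248.07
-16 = -16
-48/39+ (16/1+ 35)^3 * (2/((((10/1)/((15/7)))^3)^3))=-131345769043/134296804096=-0.98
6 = 6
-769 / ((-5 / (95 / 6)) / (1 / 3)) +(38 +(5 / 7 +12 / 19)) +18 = 2080549 / 2394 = 869.07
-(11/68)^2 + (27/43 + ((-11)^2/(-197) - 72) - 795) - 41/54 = -917744458157/1057587408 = -867.77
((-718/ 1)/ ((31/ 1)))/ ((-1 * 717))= 718/ 22227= 0.03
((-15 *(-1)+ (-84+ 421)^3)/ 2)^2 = 366201192595456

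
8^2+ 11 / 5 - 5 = 306 / 5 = 61.20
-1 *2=-2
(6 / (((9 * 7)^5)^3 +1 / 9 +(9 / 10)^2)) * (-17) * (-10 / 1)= 918000 / 879732732574030927347535507129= 0.00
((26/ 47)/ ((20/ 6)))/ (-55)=-39/ 12925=-0.00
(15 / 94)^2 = 225 / 8836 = 0.03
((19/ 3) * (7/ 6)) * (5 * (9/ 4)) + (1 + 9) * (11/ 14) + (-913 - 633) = -81481/ 56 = -1455.02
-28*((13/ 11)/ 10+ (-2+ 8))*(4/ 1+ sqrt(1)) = -9422/ 11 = -856.55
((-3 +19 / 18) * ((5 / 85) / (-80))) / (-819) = -1 / 572832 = -0.00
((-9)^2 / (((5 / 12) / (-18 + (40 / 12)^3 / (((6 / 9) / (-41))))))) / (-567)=82648 / 105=787.12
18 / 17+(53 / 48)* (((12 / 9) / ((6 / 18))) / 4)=1765 / 816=2.16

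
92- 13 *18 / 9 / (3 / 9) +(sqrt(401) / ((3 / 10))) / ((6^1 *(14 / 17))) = 85 *sqrt(401) / 126 +14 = 27.51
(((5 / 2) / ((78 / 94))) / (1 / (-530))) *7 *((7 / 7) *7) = -3051475 / 39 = -78242.95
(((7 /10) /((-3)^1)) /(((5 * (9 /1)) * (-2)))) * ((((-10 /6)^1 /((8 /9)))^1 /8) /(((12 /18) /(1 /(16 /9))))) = -21 /40960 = -0.00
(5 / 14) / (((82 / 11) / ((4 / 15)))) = 11 / 861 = 0.01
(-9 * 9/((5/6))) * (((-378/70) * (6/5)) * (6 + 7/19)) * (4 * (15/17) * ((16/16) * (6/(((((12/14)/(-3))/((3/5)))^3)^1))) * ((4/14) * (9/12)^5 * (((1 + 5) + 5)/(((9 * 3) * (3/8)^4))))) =-1098820.18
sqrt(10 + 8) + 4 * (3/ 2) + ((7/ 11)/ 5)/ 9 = 3 * sqrt(2) + 2977/ 495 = 10.26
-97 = -97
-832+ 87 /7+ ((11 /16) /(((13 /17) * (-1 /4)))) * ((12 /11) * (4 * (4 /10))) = -375761 /455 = -825.85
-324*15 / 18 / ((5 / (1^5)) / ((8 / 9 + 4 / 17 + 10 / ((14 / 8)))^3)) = -785733016448 / 45499293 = -17269.13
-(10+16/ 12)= -34/ 3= -11.33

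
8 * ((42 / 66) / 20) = 14 / 55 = 0.25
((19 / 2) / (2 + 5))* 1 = 19 / 14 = 1.36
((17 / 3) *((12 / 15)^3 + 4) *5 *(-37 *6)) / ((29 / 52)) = -36894624 / 725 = -50889.14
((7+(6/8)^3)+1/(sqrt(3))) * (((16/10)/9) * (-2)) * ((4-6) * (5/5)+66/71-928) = 351808 * sqrt(3)/3195+522215/213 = 2642.43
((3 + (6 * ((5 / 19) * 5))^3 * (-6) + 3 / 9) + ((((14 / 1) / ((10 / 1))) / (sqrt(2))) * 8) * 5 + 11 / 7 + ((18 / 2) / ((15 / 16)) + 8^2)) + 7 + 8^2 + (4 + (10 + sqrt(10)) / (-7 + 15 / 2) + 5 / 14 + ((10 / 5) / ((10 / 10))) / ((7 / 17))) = -3995074871 / 1440390 + 2 * sqrt(10) + 28 * sqrt(2) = -2727.68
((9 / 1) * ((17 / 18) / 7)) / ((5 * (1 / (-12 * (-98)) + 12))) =1428 / 70565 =0.02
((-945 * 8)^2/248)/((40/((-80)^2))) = 1143072000/31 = 36873290.32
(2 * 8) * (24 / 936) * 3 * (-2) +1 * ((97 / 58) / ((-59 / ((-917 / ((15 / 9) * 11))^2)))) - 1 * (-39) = -4626263011 / 134570150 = -34.38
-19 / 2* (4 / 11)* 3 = -114 / 11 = -10.36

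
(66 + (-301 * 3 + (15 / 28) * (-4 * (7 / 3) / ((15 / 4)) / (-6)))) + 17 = -7378 / 9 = -819.78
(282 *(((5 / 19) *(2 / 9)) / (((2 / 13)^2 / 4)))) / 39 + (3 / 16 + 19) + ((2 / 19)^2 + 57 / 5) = 26527583 / 259920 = 102.06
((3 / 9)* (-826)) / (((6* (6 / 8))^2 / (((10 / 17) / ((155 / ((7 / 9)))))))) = -46256 / 1152549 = -0.04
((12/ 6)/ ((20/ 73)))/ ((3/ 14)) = 34.07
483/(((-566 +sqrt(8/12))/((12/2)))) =-2460402/480533-1449 * sqrt(6)/480533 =-5.13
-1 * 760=-760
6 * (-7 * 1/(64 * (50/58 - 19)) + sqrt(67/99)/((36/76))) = 609/16832 + 38 * sqrt(737)/99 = 10.46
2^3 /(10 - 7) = 8 /3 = 2.67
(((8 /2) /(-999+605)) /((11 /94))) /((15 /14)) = -2632 /32505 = -0.08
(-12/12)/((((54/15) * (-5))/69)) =23/6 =3.83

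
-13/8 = -1.62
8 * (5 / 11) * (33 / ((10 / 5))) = 60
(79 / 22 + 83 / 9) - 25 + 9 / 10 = -5587 / 495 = -11.29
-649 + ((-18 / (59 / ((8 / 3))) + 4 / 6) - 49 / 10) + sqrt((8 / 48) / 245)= -1157663 / 1770 + sqrt(30) / 210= -654.02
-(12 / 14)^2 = -36 / 49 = -0.73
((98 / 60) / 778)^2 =2401 / 544755600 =0.00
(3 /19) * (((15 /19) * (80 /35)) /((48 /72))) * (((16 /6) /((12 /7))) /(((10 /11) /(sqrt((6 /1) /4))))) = 132 * sqrt(6) /361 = 0.90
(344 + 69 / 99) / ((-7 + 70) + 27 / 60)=227500 / 41877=5.43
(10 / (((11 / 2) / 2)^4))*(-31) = -79360 / 14641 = -5.42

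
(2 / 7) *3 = 6 / 7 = 0.86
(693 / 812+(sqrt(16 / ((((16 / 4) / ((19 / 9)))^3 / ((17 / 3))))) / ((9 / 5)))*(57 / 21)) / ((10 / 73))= 7227 / 1160+26353*sqrt(969) / 20412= 46.42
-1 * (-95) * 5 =475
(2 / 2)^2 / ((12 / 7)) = 7 / 12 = 0.58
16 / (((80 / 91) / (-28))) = -2548 / 5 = -509.60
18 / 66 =0.27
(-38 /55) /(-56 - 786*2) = 19 /44770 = 0.00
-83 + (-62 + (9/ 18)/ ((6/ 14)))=-863/ 6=-143.83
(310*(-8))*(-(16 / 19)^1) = 2088.42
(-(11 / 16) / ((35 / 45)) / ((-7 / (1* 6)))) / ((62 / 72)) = 2673 / 3038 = 0.88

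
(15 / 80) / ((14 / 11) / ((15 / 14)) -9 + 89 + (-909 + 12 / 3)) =-495 / 2174864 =-0.00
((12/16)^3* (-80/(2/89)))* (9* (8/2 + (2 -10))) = 108135/2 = 54067.50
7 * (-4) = -28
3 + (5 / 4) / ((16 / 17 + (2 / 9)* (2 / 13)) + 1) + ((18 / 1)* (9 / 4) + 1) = 709307 / 15716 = 45.13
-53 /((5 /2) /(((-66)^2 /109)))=-461736 /545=-847.22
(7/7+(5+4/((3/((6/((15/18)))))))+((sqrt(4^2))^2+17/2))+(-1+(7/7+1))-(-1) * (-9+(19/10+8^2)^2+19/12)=328237/75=4376.49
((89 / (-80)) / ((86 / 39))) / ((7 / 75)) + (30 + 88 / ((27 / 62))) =58948357 / 260064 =226.67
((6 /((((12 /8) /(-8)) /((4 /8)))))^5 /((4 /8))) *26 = -54525952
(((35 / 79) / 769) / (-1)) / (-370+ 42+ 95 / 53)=1855 / 1050324039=0.00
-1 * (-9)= 9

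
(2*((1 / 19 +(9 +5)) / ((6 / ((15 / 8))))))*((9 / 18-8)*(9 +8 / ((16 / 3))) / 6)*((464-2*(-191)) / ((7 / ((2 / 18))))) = -941175 / 608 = -1547.99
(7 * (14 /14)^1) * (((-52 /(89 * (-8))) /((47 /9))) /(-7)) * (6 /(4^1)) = -351 /16732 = -0.02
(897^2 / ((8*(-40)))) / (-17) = 804609 / 5440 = 147.91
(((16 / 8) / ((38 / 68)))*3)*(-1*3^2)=-1836 / 19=-96.63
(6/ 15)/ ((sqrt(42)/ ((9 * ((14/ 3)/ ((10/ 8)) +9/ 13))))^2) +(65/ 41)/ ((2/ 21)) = 385062549/ 12125750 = 31.76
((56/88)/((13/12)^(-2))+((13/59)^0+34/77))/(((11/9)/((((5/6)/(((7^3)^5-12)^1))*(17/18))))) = 2062525/6948606986919170496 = 0.00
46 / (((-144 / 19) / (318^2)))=-613766.50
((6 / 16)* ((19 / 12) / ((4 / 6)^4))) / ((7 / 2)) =1539 / 1792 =0.86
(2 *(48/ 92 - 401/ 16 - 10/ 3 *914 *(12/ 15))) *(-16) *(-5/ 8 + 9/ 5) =127741723/ 1380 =92566.47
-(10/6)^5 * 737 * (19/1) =-43759375/243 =-180079.73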